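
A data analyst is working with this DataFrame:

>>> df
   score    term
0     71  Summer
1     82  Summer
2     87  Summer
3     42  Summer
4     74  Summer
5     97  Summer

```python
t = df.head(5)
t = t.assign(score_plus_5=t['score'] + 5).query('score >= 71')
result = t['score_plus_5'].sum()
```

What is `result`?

take first 5 rows:
   score    term
0     71  Summer
1     82  Summer
2     87  Summer
3     42  Summer
4     74  Summer
add column score_plus_5 = t['score'] + 5:
   score    term  score_plus_5
0     71  Summer            76
1     82  Summer            87
2     87  Summer            92
3     42  Summer            47
4     74  Summer            79
filter rows where score >= 71:
   score    term  score_plus_5
0     71  Summer            76
1     82  Summer            87
2     87  Summer            92
4     74  Summer            79
So sum() = 334.

334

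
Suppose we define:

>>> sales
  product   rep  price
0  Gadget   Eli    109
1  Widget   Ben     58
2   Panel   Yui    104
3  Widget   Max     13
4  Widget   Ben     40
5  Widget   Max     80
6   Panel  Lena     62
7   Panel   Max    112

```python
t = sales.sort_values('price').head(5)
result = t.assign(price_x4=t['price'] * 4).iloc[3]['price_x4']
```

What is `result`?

sort by price:
  product   rep  price
3  Widget   Max     13
4  Widget   Ben     40
1  Widget   Ben     58
6   Panel  Lena     62
5  Widget   Max     80
2   Panel   Yui    104
0  Gadget   Eli    109
7   Panel   Max    112
take first 5 rows:
  product   rep  price
3  Widget   Max     13
4  Widget   Ben     40
1  Widget   Ben     58
6   Panel  Lena     62
5  Widget   Max     80
add column price_x4 = t['price'] * 4:
  product   rep  price  price_x4
3  Widget   Max     13        52
4  Widget   Ben     40       160
1  Widget   Ben     58       232
6   Panel  Lena     62       248
5  Widget   Max     80       320
Reading off the value at position 3, column 'price_x4', we get 248.

248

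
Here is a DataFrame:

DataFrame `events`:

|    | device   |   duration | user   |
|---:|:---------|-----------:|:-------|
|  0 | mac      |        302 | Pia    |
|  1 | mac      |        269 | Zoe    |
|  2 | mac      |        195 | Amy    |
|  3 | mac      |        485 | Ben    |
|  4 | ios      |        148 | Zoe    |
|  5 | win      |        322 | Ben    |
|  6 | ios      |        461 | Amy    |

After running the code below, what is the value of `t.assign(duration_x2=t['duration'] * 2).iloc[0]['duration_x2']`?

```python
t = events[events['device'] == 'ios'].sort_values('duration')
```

296

filter rows where device == 'ios':
  device  duration user
4    ios       148  Zoe
6    ios       461  Amy
sort by duration:
  device  duration user
4    ios       148  Zoe
6    ios       461  Amy
add column duration_x2 = t['duration'] * 2:
  device  duration user  duration_x2
4    ios       148  Zoe          296
6    ios       461  Amy          922
Hence 296.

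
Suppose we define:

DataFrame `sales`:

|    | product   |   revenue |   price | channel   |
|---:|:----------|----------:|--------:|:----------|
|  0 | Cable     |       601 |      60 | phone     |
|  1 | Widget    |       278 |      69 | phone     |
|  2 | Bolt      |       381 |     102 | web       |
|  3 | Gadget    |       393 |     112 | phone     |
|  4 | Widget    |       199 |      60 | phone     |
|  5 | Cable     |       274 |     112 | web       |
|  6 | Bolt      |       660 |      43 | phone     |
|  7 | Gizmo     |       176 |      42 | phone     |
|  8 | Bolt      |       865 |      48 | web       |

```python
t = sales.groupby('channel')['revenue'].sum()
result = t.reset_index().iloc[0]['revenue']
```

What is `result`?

2307

group by channel, sum of revenue:
channel
phone    2307
web      1520
Name: revenue, dtype: int64
reset_index():
  channel  revenue
0   phone     2307
1     web     1520
Hence 2307.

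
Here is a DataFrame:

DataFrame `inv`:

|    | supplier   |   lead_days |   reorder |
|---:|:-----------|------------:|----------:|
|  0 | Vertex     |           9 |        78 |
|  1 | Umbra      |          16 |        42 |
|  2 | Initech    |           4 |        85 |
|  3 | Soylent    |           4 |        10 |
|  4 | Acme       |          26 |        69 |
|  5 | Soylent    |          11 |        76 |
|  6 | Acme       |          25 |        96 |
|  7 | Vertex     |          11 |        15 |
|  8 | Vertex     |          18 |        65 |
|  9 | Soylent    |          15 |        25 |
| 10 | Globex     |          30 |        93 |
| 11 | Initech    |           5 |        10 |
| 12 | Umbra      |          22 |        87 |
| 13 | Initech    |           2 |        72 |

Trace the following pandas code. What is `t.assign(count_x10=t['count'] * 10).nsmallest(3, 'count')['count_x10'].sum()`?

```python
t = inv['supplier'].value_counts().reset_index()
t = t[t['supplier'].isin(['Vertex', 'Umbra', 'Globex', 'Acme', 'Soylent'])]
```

50

value_counts of supplier:
supplier
Vertex     3
Initech    3
Soylent    3
Umbra      2
Acme       2
Globex     1
Name: count, dtype: int64
reset_index():
  supplier  count
0   Vertex      3
1  Initech      3
2  Soylent      3
3    Umbra      2
4     Acme      2
5   Globex      1
filter rows where supplier in ['Vertex', 'Umbra', 'Globex', 'Acme', 'Soylent']:
  supplier  count
0   Vertex      3
2  Soylent      3
3    Umbra      2
4     Acme      2
5   Globex      1
add column count_x10 = t['count'] * 10:
  supplier  count  count_x10
0   Vertex      3         30
2  Soylent      3         30
3    Umbra      2         20
4     Acme      2         20
5   Globex      1         10
take 3 rows with smallest count:
  supplier  count  count_x10
5   Globex      1         10
3    Umbra      2         20
4     Acme      2         20
sum of column 'count_x10' → 50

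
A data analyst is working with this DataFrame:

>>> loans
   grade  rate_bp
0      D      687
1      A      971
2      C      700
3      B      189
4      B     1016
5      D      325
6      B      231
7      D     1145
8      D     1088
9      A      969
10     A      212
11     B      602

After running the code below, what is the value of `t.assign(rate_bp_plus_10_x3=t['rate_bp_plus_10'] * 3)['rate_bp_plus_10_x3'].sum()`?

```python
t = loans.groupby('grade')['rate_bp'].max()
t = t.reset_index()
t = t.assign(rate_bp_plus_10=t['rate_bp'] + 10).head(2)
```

group by grade, max of rate_bp:
grade
A     971
B    1016
C     700
D    1145
Name: rate_bp, dtype: int64
reset_index():
  grade  rate_bp
0     A      971
1     B     1016
2     C      700
3     D     1145
add column rate_bp_plus_10 = t['rate_bp'] + 10:
  grade  rate_bp  rate_bp_plus_10
0     A      971              981
1     B     1016             1026
2     C      700              710
3     D     1145             1155
take first 2 rows:
  grade  rate_bp  rate_bp_plus_10
0     A      971              981
1     B     1016             1026
add column rate_bp_plus_10_x3 = t['rate_bp_plus_10'] * 3:
  grade  rate_bp  rate_bp_plus_10  rate_bp_plus_10_x3
0     A      971              981                2943
1     B     1016             1026                3078
Then the sum of column 'rate_bp_plus_10_x3': 6021

6021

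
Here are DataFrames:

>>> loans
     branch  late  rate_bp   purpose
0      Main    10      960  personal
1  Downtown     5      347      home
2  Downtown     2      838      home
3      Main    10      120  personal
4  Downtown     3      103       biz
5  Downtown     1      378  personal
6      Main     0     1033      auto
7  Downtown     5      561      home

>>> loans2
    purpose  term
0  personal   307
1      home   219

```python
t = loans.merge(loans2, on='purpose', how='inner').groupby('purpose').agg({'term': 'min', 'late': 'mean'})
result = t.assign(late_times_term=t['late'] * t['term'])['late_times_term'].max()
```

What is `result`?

merge on 'purpose' (how='inner') → 6 rows:
     branch  late  rate_bp   purpose  term
0      Main    10      960  personal   307
1  Downtown     5      347      home   219
2  Downtown     2      838      home   219
3      Main    10      120  personal   307
4  Downtown     1      378  personal   307
5  Downtown     5      561      home   219
group by purpose: min(term), mean(late):
          term  late
purpose             
home       219   4.0
personal   307   7.0
add column late_times_term = t['late'] * t['term']:
          term  late  late_times_term
purpose                              
home       219   4.0            876.0
personal   307   7.0           2149.0
max of column 'late_times_term' → 2149.0

2149.0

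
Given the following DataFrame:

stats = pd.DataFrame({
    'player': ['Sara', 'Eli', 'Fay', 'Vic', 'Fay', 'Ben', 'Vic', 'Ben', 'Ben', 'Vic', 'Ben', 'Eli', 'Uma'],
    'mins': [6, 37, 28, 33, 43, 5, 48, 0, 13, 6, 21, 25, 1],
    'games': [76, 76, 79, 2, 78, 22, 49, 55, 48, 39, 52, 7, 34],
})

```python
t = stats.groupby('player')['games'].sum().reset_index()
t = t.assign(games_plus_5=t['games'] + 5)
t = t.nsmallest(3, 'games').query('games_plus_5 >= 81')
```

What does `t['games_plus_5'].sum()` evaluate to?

169

group by player, sum of games:
player
Ben     177
Eli      83
Fay     157
Sara     76
Uma      34
Vic      90
Name: games, dtype: int64
reset_index():
  player  games
0    Ben    177
1    Eli     83
2    Fay    157
3   Sara     76
4    Uma     34
5    Vic     90
add column games_plus_5 = t['games'] + 5:
  player  games  games_plus_5
0    Ben    177           182
1    Eli     83            88
2    Fay    157           162
3   Sara     76            81
4    Uma     34            39
5    Vic     90            95
take 3 rows with smallest games:
  player  games  games_plus_5
4    Uma     34            39
3   Sara     76            81
1    Eli     83            88
filter rows where games_plus_5 >= 81:
  player  games  games_plus_5
3   Sara     76            81
1    Eli     83            88
The sum of column 'games_plus_5' is 169.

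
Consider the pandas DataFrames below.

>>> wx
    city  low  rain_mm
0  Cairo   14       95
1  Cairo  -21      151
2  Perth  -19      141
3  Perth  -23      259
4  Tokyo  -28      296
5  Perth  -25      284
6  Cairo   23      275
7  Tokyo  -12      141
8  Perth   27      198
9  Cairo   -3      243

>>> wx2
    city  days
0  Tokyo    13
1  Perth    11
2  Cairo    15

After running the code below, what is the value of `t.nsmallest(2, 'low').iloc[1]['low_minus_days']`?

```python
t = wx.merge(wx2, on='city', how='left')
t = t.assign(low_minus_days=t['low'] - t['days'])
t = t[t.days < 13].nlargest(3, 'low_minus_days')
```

merge on 'city' (how='left') → 10 rows:
    city  low  rain_mm  days
0  Cairo   14       95    15
1  Cairo  -21      151    15
2  Perth  -19      141    11
3  Perth  -23      259    11
4  Tokyo  -28      296    13
5  Perth  -25      284    11
6  Cairo   23      275    15
7  Tokyo  -12      141    13
8  Perth   27      198    11
9  Cairo   -3      243    15
add column low_minus_days = t['low'] - t['days']:
    city  low  rain_mm  days  low_minus_days
0  Cairo   14       95    15              -1
1  Cairo  -21      151    15             -36
2  Perth  -19      141    11             -30
3  Perth  -23      259    11             -34
4  Tokyo  -28      296    13             -41
5  Perth  -25      284    11             -36
6  Cairo   23      275    15               8
7  Tokyo  -12      141    13             -25
8  Perth   27      198    11              16
9  Cairo   -3      243    15             -18
filter rows where days < 13:
    city  low  rain_mm  days  low_minus_days
2  Perth  -19      141    11             -30
3  Perth  -23      259    11             -34
5  Perth  -25      284    11             -36
8  Perth   27      198    11              16
take 3 rows with largest low_minus_days:
    city  low  rain_mm  days  low_minus_days
8  Perth   27      198    11              16
2  Perth  -19      141    11             -30
3  Perth  -23      259    11             -34
take 2 rows with smallest low:
    city  low  rain_mm  days  low_minus_days
3  Perth  -23      259    11             -34
2  Perth  -19      141    11             -30
So iloc[1]['low_minus_days'] = -30.

-30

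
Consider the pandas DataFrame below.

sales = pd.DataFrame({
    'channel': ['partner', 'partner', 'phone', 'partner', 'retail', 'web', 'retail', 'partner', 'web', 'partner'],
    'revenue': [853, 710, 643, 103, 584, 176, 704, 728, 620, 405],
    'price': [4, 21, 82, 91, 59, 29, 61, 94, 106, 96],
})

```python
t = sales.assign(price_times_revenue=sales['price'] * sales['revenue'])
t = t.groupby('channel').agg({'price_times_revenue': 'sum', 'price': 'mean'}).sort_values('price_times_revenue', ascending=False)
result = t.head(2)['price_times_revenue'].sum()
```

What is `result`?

212407

add column price_times_revenue = sales['price'] * sales['revenue']:
   channel  revenue  price  price_times_revenue
0  partner      853      4                 3412
1  partner      710     21                14910
2    phone      643     82                52726
3  partner      103     91                 9373
4   retail      584     59                34456
5      web      176     29                 5104
6   retail      704     61                42944
7  partner      728     94                68432
8      web      620    106                65720
9  partner      405     96                38880
group by channel: sum(price_times_revenue), mean(price):
         price_times_revenue  price
channel                            
partner               135007   61.2
phone                  52726   82.0
retail                 77400   60.0
web                    70824   67.5
sort by price_times_revenue descending:
         price_times_revenue  price
channel                            
partner               135007   61.2
retail                 77400   60.0
web                    70824   67.5
phone                  52726   82.0
take first 2 rows:
         price_times_revenue  price
channel                            
partner               135007   61.2
retail                 77400   60.0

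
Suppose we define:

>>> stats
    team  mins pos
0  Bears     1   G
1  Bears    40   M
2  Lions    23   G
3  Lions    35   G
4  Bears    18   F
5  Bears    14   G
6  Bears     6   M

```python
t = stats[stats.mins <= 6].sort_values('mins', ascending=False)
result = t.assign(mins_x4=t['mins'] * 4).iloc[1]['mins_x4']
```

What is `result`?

filter rows where mins <= 6:
    team  mins pos
0  Bears     1   G
6  Bears     6   M
sort by mins descending:
    team  mins pos
6  Bears     6   M
0  Bears     1   G
add column mins_x4 = t['mins'] * 4:
    team  mins pos  mins_x4
6  Bears     6   M       24
0  Bears     1   G        4

4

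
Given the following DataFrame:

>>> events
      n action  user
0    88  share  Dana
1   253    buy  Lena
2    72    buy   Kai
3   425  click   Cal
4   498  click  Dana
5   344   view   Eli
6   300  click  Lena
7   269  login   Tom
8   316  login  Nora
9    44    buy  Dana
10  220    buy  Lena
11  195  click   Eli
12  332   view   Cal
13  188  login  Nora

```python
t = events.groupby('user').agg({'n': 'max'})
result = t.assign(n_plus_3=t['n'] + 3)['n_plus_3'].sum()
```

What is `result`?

2245

group by user, max of n:
        n
user     
Cal   425
Dana  498
Eli   344
Kai    72
Lena  300
Nora  316
Tom   269
add column n_plus_3 = t['n'] + 3:
        n  n_plus_3
user               
Cal   425       428
Dana  498       501
Eli   344       347
Kai    72        75
Lena  300       303
Nora  316       319
Tom   269       272
Taking the sum of column 'n_plus_3' gives 2245.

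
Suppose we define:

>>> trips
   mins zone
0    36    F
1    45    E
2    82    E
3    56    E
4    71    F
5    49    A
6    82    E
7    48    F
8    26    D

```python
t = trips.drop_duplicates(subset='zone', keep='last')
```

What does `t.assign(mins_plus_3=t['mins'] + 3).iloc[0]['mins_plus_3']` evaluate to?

drop duplicate zone (keep=last):
   mins zone
5    49    A
6    82    E
7    48    F
8    26    D
add column mins_plus_3 = t['mins'] + 3:
   mins zone  mins_plus_3
5    49    A           52
6    82    E           85
7    48    F           51
8    26    D           29
Reading off the value at position 0, column 'mins_plus_3', we get 52.

52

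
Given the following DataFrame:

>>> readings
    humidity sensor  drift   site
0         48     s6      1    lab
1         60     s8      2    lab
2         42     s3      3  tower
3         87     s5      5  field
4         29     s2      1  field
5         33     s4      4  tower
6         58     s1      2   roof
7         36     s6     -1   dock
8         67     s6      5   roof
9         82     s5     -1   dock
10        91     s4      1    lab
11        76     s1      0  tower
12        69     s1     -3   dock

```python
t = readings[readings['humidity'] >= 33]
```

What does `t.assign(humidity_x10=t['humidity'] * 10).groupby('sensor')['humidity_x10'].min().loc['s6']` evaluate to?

360

filter rows where humidity >= 33:
    humidity sensor  drift   site
0         48     s6      1    lab
1         60     s8      2    lab
2         42     s3      3  tower
3         87     s5      5  field
5         33     s4      4  tower
6         58     s1      2   roof
7         36     s6     -1   dock
8         67     s6      5   roof
9         82     s5     -1   dock
10        91     s4      1    lab
11        76     s1      0  tower
12        69     s1     -3   dock
add column humidity_x10 = t['humidity'] * 10:
    humidity sensor  drift   site  humidity_x10
0         48     s6      1    lab           480
1         60     s8      2    lab           600
2         42     s3      3  tower           420
3         87     s5      5  field           870
5         33     s4      4  tower           330
6         58     s1      2   roof           580
7         36     s6     -1   dock           360
8         67     s6      5   roof           670
9         82     s5     -1   dock           820
10        91     s4      1    lab           910
11        76     s1      0  tower           760
12        69     s1     -3   dock           690
group by sensor, min of humidity_x10:
sensor
s1    580
s3    420
s4    330
s5    820
s6    360
s8    600
Name: humidity_x10, dtype: int64
Then the value at index 's6': 360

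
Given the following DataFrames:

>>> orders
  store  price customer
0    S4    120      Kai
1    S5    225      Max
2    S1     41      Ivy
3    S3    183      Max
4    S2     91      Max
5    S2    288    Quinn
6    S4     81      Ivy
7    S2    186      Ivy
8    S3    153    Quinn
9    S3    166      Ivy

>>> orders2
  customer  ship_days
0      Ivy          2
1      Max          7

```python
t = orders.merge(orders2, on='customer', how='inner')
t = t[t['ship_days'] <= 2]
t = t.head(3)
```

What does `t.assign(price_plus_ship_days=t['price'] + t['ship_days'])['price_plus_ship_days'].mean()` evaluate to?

104.666666667

merge on 'customer' (how='inner') → 7 rows:
  store  price customer  ship_days
0    S5    225      Max          7
1    S1     41      Ivy          2
2    S3    183      Max          7
3    S2     91      Max          7
4    S4     81      Ivy          2
5    S2    186      Ivy          2
6    S3    166      Ivy          2
filter rows where ship_days <= 2:
  store  price customer  ship_days
1    S1     41      Ivy          2
4    S4     81      Ivy          2
5    S2    186      Ivy          2
6    S3    166      Ivy          2
take first 3 rows:
  store  price customer  ship_days
1    S1     41      Ivy          2
4    S4     81      Ivy          2
5    S2    186      Ivy          2
add column price_plus_ship_days = t['price'] + t['ship_days']:
  store  price customer  ship_days  price_plus_ship_days
1    S1     41      Ivy          2                    43
4    S4     81      Ivy          2                    83
5    S2    186      Ivy          2                   188
mean of column 'price_plus_ship_days' → 104.666666667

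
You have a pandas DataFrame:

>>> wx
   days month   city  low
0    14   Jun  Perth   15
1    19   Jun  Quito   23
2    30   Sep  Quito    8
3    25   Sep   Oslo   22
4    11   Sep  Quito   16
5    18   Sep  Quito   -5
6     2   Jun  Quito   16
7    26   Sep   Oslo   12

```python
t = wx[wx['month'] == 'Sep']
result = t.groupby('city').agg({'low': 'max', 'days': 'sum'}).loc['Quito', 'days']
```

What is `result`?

59

filter rows where month == 'Sep':
   days month   city  low
2    30   Sep  Quito    8
3    25   Sep   Oslo   22
4    11   Sep  Quito   16
5    18   Sep  Quito   -5
7    26   Sep   Oslo   12
group by city: max(low), sum(days):
       low  days
city            
Oslo    22    51
Quito   16    59
Taking the value at row 'Quito', column 'days' gives 59.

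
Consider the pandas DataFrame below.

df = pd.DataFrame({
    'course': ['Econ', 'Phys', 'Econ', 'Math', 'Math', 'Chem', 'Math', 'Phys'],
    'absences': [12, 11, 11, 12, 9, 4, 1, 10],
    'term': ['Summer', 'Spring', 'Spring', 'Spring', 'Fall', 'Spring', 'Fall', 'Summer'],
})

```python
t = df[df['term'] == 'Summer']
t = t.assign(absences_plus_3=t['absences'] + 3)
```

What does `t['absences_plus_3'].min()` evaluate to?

filter rows where term == 'Summer':
  course  absences    term
0   Econ        12  Summer
7   Phys        10  Summer
add column absences_plus_3 = t['absences'] + 3:
  course  absences    term  absences_plus_3
0   Econ        12  Summer               15
7   Phys        10  Summer               13

13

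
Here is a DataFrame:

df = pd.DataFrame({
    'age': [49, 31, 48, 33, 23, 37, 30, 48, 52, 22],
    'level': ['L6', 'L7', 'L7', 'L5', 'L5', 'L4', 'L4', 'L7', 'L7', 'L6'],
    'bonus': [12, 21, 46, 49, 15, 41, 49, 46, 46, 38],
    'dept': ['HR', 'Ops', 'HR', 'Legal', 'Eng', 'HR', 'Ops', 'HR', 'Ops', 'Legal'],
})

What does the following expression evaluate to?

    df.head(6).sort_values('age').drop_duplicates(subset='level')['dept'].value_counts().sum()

4

take first 6 rows:
   age level  bonus   dept
0   49    L6     12     HR
1   31    L7     21    Ops
2   48    L7     46     HR
3   33    L5     49  Legal
4   23    L5     15    Eng
5   37    L4     41     HR
sort by age:
   age level  bonus   dept
4   23    L5     15    Eng
1   31    L7     21    Ops
3   33    L5     49  Legal
5   37    L4     41     HR
2   48    L7     46     HR
0   49    L6     12     HR
drop duplicate level (keep=first):
   age level  bonus dept
4   23    L5     15  Eng
1   31    L7     21  Ops
5   37    L4     41   HR
0   49    L6     12   HR
value_counts of dept:
dept
HR     2
Eng    1
Ops    1
Name: count, dtype: int64
The sum of the resulting series is 4.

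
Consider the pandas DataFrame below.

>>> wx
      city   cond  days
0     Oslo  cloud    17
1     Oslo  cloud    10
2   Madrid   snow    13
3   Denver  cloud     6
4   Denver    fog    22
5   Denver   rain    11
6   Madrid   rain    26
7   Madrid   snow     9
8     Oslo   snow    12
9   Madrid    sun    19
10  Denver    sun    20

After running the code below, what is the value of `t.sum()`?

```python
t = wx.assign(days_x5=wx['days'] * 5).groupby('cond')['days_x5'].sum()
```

825

add column days_x5 = wx['days'] * 5:
      city   cond  days  days_x5
0     Oslo  cloud    17       85
1     Oslo  cloud    10       50
2   Madrid   snow    13       65
3   Denver  cloud     6       30
4   Denver    fog    22      110
5   Denver   rain    11       55
6   Madrid   rain    26      130
7   Madrid   snow     9       45
8     Oslo   snow    12       60
9   Madrid    sun    19       95
10  Denver    sun    20      100
group by cond, sum of days_x5:
cond
cloud    165
fog      110
rain     185
snow     170
sun      195
Name: days_x5, dtype: int64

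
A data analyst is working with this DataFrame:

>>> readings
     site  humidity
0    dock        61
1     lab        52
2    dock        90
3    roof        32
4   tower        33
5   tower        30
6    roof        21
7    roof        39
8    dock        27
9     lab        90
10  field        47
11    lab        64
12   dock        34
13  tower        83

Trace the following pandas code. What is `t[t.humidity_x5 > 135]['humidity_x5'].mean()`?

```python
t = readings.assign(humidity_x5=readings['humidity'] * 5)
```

add column humidity_x5 = readings['humidity'] * 5:
     site  humidity  humidity_x5
0    dock        61          305
1     lab        52          260
2    dock        90          450
3    roof        32          160
4   tower        33          165
5   tower        30          150
6    roof        21          105
7    roof        39          195
8    dock        27          135
9     lab        90          450
10  field        47          235
11    lab        64          320
12   dock        34          170
13  tower        83          415
filter rows where humidity_x5 > 135:
     site  humidity  humidity_x5
0    dock        61          305
1     lab        52          260
2    dock        90          450
3    roof        32          160
4   tower        33          165
5   tower        30          150
7    roof        39          195
9     lab        90          450
10  field        47          235
11    lab        64          320
12   dock        34          170
13  tower        83          415
Finally, mean of column 'humidity_x5' = 272.916666667.

272.916666667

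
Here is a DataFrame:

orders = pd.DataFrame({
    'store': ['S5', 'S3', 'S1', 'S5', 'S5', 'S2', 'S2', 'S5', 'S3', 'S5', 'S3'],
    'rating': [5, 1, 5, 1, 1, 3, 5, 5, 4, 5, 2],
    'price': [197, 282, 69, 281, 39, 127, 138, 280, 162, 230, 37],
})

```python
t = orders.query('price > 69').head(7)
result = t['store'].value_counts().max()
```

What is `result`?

3

filter rows where price > 69:
  store  rating  price
0    S5       5    197
1    S3       1    282
3    S5       1    281
5    S2       3    127
6    S2       5    138
7    S5       5    280
8    S3       4    162
9    S5       5    230
take first 7 rows:
  store  rating  price
0    S5       5    197
1    S3       1    282
3    S5       1    281
5    S2       3    127
6    S2       5    138
7    S5       5    280
8    S3       4    162
value_counts of store:
store
S5    3
S3    2
S2    2
Name: count, dtype: int64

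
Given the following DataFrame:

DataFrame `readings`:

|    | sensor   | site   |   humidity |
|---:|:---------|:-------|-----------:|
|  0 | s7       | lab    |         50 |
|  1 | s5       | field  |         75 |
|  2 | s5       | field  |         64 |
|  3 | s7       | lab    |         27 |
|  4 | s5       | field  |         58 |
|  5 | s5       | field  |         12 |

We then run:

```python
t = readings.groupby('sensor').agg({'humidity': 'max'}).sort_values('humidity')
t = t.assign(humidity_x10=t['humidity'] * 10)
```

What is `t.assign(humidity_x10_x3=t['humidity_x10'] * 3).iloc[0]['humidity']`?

group by sensor, max of humidity:
        humidity
sensor          
s5            75
s7            50
sort by humidity:
        humidity
sensor          
s7            50
s5            75
add column humidity_x10 = t['humidity'] * 10:
        humidity  humidity_x10
sensor                        
s7            50           500
s5            75           750
add column humidity_x10_x3 = t['humidity_x10'] * 3:
        humidity  humidity_x10  humidity_x10_x3
sensor                                         
s7            50           500             1500
s5            75           750             2250
Reading off the value at position 0, column 'humidity', we get 50.

50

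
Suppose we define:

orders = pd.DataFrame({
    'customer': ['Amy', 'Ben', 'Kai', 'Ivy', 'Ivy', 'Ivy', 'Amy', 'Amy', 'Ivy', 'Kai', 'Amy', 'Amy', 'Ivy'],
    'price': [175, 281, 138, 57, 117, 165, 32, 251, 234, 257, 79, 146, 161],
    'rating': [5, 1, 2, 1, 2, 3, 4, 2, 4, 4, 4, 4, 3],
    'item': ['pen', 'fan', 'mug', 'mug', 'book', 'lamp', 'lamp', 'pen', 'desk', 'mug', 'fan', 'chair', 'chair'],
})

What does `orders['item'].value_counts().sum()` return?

13

value_counts of item:
item
mug      3
pen      2
fan      2
lamp     2
chair    2
book     1
desk     1
Name: count, dtype: int64
Reading off the sum of the resulting series, we get 13.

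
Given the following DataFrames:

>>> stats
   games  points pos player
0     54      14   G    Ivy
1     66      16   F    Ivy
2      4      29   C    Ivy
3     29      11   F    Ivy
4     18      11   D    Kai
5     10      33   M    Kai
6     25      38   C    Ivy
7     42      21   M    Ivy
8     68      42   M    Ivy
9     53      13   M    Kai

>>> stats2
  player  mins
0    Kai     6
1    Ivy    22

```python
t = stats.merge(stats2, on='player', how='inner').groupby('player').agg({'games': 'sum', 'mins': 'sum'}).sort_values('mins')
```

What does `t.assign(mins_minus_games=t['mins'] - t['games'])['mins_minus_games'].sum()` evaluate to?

merge on 'player' (how='inner') → 10 rows:
   games  points pos player  mins
0     54      14   G    Ivy    22
1     66      16   F    Ivy    22
2      4      29   C    Ivy    22
3     29      11   F    Ivy    22
4     18      11   D    Kai     6
5     10      33   M    Kai     6
6     25      38   C    Ivy    22
7     42      21   M    Ivy    22
8     68      42   M    Ivy    22
9     53      13   M    Kai     6
group by player: sum(games), sum(mins):
        games  mins
player             
Ivy       288   154
Kai        81    18
sort by mins:
        games  mins
player             
Kai        81    18
Ivy       288   154
add column mins_minus_games = t['mins'] - t['games']:
        games  mins  mins_minus_games
player                               
Kai        81    18               -63
Ivy       288   154              -134

-197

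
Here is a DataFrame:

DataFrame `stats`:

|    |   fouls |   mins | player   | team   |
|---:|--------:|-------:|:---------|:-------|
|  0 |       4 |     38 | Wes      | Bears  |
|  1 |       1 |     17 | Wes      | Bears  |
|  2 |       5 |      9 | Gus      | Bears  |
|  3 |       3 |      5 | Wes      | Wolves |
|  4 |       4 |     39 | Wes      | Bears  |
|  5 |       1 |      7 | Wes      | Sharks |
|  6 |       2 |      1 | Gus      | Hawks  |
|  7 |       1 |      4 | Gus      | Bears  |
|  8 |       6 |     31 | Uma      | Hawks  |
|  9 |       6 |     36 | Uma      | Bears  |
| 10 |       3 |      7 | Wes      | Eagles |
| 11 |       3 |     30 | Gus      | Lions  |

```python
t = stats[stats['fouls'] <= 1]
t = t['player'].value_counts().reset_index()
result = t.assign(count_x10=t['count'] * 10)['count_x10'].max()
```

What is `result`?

filter rows where fouls <= 1:
   fouls  mins player    team
1      1    17    Wes   Bears
5      1     7    Wes  Sharks
7      1     4    Gus   Bears
value_counts of player:
player
Wes    2
Gus    1
Name: count, dtype: int64
reset_index():
  player  count
0    Wes      2
1    Gus      1
add column count_x10 = t['count'] * 10:
  player  count  count_x10
0    Wes      2         20
1    Gus      1         10

20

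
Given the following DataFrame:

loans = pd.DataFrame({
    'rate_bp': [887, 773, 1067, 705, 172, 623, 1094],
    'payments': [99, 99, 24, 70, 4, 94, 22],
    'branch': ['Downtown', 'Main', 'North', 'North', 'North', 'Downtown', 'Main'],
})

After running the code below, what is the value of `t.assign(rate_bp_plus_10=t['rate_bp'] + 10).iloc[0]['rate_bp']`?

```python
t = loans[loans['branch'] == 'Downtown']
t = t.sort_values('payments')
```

filter rows where branch == 'Downtown':
   rate_bp  payments    branch
0      887        99  Downtown
5      623        94  Downtown
sort by payments:
   rate_bp  payments    branch
5      623        94  Downtown
0      887        99  Downtown
add column rate_bp_plus_10 = t['rate_bp'] + 10:
   rate_bp  payments    branch  rate_bp_plus_10
5      623        94  Downtown              633
0      887        99  Downtown              897
Reading off the value at position 0, column 'rate_bp', we get 623.

623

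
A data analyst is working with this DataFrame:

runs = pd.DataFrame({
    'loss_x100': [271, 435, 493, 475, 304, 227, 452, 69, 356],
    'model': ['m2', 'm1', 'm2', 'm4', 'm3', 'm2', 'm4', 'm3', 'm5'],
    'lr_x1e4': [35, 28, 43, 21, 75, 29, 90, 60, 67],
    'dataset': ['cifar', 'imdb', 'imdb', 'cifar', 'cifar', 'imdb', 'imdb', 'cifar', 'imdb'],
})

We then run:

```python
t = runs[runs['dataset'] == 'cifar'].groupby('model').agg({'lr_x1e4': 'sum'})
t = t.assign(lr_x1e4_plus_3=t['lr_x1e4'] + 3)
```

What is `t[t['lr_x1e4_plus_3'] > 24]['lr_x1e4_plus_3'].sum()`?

filter rows where dataset == 'cifar':
   loss_x100 model  lr_x1e4 dataset
0        271    m2       35   cifar
3        475    m4       21   cifar
4        304    m3       75   cifar
7         69    m3       60   cifar
group by model, sum of lr_x1e4:
       lr_x1e4
model         
m2          35
m3         135
m4          21
add column lr_x1e4_plus_3 = t['lr_x1e4'] + 3:
       lr_x1e4  lr_x1e4_plus_3
model                         
m2          35              38
m3         135             138
m4          21              24
filter rows where lr_x1e4_plus_3 > 24:
       lr_x1e4  lr_x1e4_plus_3
model                         
m2          35              38
m3         135             138
Reading off the sum of column 'lr_x1e4_plus_3', we get 176.

176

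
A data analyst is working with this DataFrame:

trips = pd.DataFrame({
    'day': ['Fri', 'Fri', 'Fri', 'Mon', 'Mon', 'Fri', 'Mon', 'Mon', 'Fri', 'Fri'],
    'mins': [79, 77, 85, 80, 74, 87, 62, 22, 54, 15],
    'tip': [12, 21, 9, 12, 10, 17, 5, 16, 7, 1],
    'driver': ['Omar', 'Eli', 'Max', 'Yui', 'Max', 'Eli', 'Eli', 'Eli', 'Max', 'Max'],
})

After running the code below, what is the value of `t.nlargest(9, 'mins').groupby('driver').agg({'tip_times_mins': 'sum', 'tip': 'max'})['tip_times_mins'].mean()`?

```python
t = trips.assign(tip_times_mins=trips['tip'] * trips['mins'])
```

add column tip_times_mins = trips['tip'] * trips['mins']:
   day  mins  tip driver  tip_times_mins
0  Fri    79   12   Omar             948
1  Fri    77   21    Eli            1617
2  Fri    85    9    Max             765
3  Mon    80   12    Yui             960
4  Mon    74   10    Max             740
5  Fri    87   17    Eli            1479
6  Mon    62    5    Eli             310
7  Mon    22   16    Eli             352
8  Fri    54    7    Max             378
9  Fri    15    1    Max              15
take 9 rows with largest mins:
   day  mins  tip driver  tip_times_mins
5  Fri    87   17    Eli            1479
2  Fri    85    9    Max             765
3  Mon    80   12    Yui             960
0  Fri    79   12   Omar             948
1  Fri    77   21    Eli            1617
4  Mon    74   10    Max             740
6  Mon    62    5    Eli             310
8  Fri    54    7    Max             378
7  Mon    22   16    Eli             352
group by driver: sum(tip_times_mins), max(tip):
        tip_times_mins  tip
driver                     
Eli               3758   21
Max               1883   10
Omar               948   12
Yui                960   12

1887.25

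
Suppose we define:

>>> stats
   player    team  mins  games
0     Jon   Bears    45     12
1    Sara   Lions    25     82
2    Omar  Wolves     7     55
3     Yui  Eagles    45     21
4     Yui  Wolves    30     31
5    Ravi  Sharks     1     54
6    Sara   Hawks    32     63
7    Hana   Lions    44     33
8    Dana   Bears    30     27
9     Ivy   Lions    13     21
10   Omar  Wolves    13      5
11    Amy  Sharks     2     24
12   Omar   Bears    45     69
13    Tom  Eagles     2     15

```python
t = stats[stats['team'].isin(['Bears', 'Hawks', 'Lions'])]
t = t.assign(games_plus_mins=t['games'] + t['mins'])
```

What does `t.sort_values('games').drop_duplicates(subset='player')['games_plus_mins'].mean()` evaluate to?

filter rows where team in ['Bears', 'Hawks', 'Lions']:
   player   team  mins  games
0     Jon  Bears    45     12
1    Sara  Lions    25     82
6    Sara  Hawks    32     63
7    Hana  Lions    44     33
8    Dana  Bears    30     27
9     Ivy  Lions    13     21
12   Omar  Bears    45     69
add column games_plus_mins = t['games'] + t['mins']:
   player   team  mins  games  games_plus_mins
0     Jon  Bears    45     12               57
1    Sara  Lions    25     82              107
6    Sara  Hawks    32     63               95
7    Hana  Lions    44     33               77
8    Dana  Bears    30     27               57
9     Ivy  Lions    13     21               34
12   Omar  Bears    45     69              114
sort by games:
   player   team  mins  games  games_plus_mins
0     Jon  Bears    45     12               57
9     Ivy  Lions    13     21               34
8    Dana  Bears    30     27               57
7    Hana  Lions    44     33               77
6    Sara  Hawks    32     63               95
12   Omar  Bears    45     69              114
1    Sara  Lions    25     82              107
drop duplicate player (keep=first):
   player   team  mins  games  games_plus_mins
0     Jon  Bears    45     12               57
9     Ivy  Lions    13     21               34
8    Dana  Bears    30     27               57
7    Hana  Lions    44     33               77
6    Sara  Hawks    32     63               95
12   Omar  Bears    45     69              114
mean of column 'games_plus_mins' → 72.3333333333

72.3333333333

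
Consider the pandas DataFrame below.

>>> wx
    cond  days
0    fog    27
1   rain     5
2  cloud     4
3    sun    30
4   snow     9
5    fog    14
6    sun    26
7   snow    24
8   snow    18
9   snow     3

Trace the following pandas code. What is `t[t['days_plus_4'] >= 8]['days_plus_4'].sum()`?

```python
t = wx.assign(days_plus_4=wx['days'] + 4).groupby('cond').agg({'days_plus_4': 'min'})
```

65

add column days_plus_4 = wx['days'] + 4:
    cond  days  days_plus_4
0    fog    27           31
1   rain     5            9
2  cloud     4            8
3    sun    30           34
4   snow     9           13
5    fog    14           18
6    sun    26           30
7   snow    24           28
8   snow    18           22
9   snow     3            7
group by cond, min of days_plus_4:
       days_plus_4
cond              
cloud            8
fog             18
rain             9
snow             7
sun             30
filter rows where days_plus_4 >= 8:
       days_plus_4
cond              
cloud            8
fog             18
rain             9
sun             30
The sum of column 'days_plus_4' is 65.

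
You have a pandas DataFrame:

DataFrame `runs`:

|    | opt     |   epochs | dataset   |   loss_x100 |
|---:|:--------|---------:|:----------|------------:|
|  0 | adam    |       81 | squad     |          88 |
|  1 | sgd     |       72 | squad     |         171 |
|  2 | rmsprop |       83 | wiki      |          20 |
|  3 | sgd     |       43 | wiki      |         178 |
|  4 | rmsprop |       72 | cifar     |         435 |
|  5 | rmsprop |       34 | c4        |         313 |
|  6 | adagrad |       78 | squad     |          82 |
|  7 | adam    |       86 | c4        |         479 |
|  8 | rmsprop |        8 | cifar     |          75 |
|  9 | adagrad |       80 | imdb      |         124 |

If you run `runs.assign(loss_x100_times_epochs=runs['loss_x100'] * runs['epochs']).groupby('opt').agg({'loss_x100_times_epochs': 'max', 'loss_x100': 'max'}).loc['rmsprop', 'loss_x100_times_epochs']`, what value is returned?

31320

add column loss_x100_times_epochs = runs['loss_x100'] * runs['epochs']:
       opt  epochs dataset  loss_x100  loss_x100_times_epochs
0     adam      81   squad         88                    7128
1      sgd      72   squad        171                   12312
2  rmsprop      83    wiki         20                    1660
3      sgd      43    wiki        178                    7654
4  rmsprop      72   cifar        435                   31320
5  rmsprop      34      c4        313                   10642
6  adagrad      78   squad         82                    6396
7     adam      86      c4        479                   41194
8  rmsprop       8   cifar         75                     600
9  adagrad      80    imdb        124                    9920
group by opt: max(loss_x100_times_epochs), max(loss_x100):
         loss_x100_times_epochs  loss_x100
opt                                       
adagrad                    9920        124
adam                      41194        479
rmsprop                   31320        435
sgd                       12312        178
Taking the value at row 'rmsprop', column 'loss_x100_times_epochs' gives 31320.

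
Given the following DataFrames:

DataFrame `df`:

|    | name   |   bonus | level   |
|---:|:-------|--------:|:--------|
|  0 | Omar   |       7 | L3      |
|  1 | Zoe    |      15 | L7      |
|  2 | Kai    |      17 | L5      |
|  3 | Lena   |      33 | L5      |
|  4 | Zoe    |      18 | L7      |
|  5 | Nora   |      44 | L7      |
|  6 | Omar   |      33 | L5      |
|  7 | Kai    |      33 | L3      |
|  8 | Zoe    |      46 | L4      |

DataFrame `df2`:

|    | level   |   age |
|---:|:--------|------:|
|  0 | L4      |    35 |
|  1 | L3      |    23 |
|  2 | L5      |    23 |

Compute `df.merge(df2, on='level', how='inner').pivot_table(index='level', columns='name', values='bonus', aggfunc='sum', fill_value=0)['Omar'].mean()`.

merge on 'level' (how='inner') → 6 rows:
   name  bonus level  age
0  Omar      7    L3   23
1   Kai     17    L5   23
2  Lena     33    L5   23
3  Omar     33    L5   23
4   Kai     33    L3   23
5   Zoe     46    L4   35
pivot: rows=level, cols=name, sum(bonus):
name   Kai  Lena  Omar  Zoe
level                      
L3      33     0     7    0
L4       0     0     0   46
L5      17    33    33    0
mean of column 'Omar' → 13.3333333333

13.3333333333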